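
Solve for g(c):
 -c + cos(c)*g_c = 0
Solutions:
 g(c) = C1 + Integral(c/cos(c), c)


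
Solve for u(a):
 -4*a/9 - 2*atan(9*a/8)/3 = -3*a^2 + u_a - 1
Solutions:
 u(a) = C1 + a^3 - 2*a^2/9 - 2*a*atan(9*a/8)/3 + a + 8*log(81*a^2 + 64)/27


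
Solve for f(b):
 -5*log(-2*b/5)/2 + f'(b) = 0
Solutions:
 f(b) = C1 + 5*b*log(-b)/2 + 5*b*(-log(5) - 1 + log(2))/2


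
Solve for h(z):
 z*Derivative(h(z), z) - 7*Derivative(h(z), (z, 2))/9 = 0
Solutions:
 h(z) = C1 + C2*erfi(3*sqrt(14)*z/14)


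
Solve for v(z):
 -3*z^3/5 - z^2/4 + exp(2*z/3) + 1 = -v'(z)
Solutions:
 v(z) = C1 + 3*z^4/20 + z^3/12 - z - 3*exp(2*z/3)/2


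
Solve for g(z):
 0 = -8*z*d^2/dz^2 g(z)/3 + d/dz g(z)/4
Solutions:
 g(z) = C1 + C2*z^(35/32)


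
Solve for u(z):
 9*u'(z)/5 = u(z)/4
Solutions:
 u(z) = C1*exp(5*z/36)


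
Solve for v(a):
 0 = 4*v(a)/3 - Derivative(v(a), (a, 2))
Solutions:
 v(a) = C1*exp(-2*sqrt(3)*a/3) + C2*exp(2*sqrt(3)*a/3)


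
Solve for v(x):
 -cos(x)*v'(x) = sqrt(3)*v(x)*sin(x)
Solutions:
 v(x) = C1*cos(x)^(sqrt(3))


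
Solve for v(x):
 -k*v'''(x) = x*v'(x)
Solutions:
 v(x) = C1 + Integral(C2*airyai(x*(-1/k)^(1/3)) + C3*airybi(x*(-1/k)^(1/3)), x)


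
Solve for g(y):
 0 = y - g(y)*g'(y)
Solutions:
 g(y) = -sqrt(C1 + y^2)
 g(y) = sqrt(C1 + y^2)


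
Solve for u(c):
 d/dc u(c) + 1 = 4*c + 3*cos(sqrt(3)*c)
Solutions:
 u(c) = C1 + 2*c^2 - c + sqrt(3)*sin(sqrt(3)*c)


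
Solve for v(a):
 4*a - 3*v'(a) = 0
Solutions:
 v(a) = C1 + 2*a^2/3


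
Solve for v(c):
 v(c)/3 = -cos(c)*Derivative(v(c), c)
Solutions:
 v(c) = C1*(sin(c) - 1)^(1/6)/(sin(c) + 1)^(1/6)


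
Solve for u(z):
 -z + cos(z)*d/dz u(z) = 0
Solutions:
 u(z) = C1 + Integral(z/cos(z), z)


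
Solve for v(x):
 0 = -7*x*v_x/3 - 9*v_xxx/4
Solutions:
 v(x) = C1 + Integral(C2*airyai(-28^(1/3)*x/3) + C3*airybi(-28^(1/3)*x/3), x)


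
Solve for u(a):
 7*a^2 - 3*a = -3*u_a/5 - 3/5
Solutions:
 u(a) = C1 - 35*a^3/9 + 5*a^2/2 - a


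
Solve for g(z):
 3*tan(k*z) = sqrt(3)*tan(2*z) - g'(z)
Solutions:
 g(z) = C1 - 3*Piecewise((-log(cos(k*z))/k, Ne(k, 0)), (0, True)) - sqrt(3)*log(cos(2*z))/2


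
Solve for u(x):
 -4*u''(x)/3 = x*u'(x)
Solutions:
 u(x) = C1 + C2*erf(sqrt(6)*x/4)


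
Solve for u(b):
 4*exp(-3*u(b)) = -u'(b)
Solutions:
 u(b) = log(C1 - 12*b)/3
 u(b) = log((-3^(1/3) - 3^(5/6)*I)*(C1 - 4*b)^(1/3)/2)
 u(b) = log((-3^(1/3) + 3^(5/6)*I)*(C1 - 4*b)^(1/3)/2)


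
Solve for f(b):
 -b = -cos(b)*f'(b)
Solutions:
 f(b) = C1 + Integral(b/cos(b), b)


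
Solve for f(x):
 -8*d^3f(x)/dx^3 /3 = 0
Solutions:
 f(x) = C1 + C2*x + C3*x^2


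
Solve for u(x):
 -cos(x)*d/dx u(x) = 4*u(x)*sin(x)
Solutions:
 u(x) = C1*cos(x)^4


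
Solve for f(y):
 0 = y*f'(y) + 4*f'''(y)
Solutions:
 f(y) = C1 + Integral(C2*airyai(-2^(1/3)*y/2) + C3*airybi(-2^(1/3)*y/2), y)


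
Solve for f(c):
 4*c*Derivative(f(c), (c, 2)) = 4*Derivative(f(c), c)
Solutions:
 f(c) = C1 + C2*c^2


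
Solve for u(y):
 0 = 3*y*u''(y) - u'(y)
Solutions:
 u(y) = C1 + C2*y^(4/3)


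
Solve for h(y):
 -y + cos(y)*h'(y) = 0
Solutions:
 h(y) = C1 + Integral(y/cos(y), y)


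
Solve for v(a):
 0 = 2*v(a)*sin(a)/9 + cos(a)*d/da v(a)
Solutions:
 v(a) = C1*cos(a)^(2/9)


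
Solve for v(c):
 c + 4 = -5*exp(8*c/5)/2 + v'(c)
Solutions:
 v(c) = C1 + c^2/2 + 4*c + 25*exp(8*c/5)/16


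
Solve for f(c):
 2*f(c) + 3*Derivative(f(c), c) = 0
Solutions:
 f(c) = C1*exp(-2*c/3)


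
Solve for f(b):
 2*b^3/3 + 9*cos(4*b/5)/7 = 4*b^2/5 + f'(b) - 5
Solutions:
 f(b) = C1 + b^4/6 - 4*b^3/15 + 5*b + 45*sin(4*b/5)/28


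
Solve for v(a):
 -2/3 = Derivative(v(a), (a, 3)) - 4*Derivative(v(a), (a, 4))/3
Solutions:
 v(a) = C1 + C2*a + C3*a^2 + C4*exp(3*a/4) - a^3/9


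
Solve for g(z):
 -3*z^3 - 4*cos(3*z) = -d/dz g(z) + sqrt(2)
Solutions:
 g(z) = C1 + 3*z^4/4 + sqrt(2)*z + 4*sin(3*z)/3


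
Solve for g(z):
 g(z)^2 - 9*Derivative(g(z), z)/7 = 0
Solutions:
 g(z) = -9/(C1 + 7*z)


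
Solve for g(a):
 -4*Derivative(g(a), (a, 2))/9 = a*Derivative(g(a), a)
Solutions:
 g(a) = C1 + C2*erf(3*sqrt(2)*a/4)


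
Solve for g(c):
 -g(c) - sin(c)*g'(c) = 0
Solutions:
 g(c) = C1*sqrt(cos(c) + 1)/sqrt(cos(c) - 1)


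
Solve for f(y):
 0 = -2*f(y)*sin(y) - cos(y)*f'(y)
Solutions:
 f(y) = C1*cos(y)^2


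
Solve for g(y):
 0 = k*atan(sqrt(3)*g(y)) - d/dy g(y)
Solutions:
 Integral(1/atan(sqrt(3)*_y), (_y, g(y))) = C1 + k*y


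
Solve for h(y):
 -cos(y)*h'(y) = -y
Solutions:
 h(y) = C1 + Integral(y/cos(y), y)


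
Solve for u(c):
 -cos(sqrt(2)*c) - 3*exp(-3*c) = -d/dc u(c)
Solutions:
 u(c) = C1 + sqrt(2)*sin(sqrt(2)*c)/2 - exp(-3*c)


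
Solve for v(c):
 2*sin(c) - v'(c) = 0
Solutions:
 v(c) = C1 - 2*cos(c)


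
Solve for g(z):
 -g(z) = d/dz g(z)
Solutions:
 g(z) = C1*exp(-z)


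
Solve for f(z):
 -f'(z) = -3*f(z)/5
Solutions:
 f(z) = C1*exp(3*z/5)


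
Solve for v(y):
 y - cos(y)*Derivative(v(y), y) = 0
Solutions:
 v(y) = C1 + Integral(y/cos(y), y)


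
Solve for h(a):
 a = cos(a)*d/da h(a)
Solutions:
 h(a) = C1 + Integral(a/cos(a), a)


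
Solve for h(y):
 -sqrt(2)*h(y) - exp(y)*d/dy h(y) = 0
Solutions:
 h(y) = C1*exp(sqrt(2)*exp(-y))


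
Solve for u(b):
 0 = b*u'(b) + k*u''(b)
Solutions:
 u(b) = C1 + C2*sqrt(k)*erf(sqrt(2)*b*sqrt(1/k)/2)


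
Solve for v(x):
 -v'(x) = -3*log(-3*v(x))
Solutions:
 -Integral(1/(log(-_y) + log(3)), (_y, v(x)))/3 = C1 - x


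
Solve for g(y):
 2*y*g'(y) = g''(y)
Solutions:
 g(y) = C1 + C2*erfi(y)


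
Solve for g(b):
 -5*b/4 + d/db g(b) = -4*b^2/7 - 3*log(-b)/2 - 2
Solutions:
 g(b) = C1 - 4*b^3/21 + 5*b^2/8 - 3*b*log(-b)/2 - b/2


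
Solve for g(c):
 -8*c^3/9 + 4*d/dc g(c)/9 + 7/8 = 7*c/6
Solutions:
 g(c) = C1 + c^4/2 + 21*c^2/16 - 63*c/32


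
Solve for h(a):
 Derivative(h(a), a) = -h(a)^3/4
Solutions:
 h(a) = -sqrt(2)*sqrt(-1/(C1 - a))
 h(a) = sqrt(2)*sqrt(-1/(C1 - a))


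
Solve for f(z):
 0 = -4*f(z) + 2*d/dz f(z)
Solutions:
 f(z) = C1*exp(2*z)


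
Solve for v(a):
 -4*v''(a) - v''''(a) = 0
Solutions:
 v(a) = C1 + C2*a + C3*sin(2*a) + C4*cos(2*a)


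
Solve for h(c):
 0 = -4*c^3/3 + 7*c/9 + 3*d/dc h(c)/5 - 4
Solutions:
 h(c) = C1 + 5*c^4/9 - 35*c^2/54 + 20*c/3


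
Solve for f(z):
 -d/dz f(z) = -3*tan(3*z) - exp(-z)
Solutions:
 f(z) = C1 + log(tan(3*z)^2 + 1)/2 - exp(-z)


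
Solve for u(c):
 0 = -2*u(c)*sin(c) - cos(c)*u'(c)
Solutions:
 u(c) = C1*cos(c)^2


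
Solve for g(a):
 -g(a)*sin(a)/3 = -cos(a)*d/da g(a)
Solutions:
 g(a) = C1/cos(a)^(1/3)


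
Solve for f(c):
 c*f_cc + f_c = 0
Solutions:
 f(c) = C1 + C2*log(c)


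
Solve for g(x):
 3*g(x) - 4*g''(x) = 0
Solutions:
 g(x) = C1*exp(-sqrt(3)*x/2) + C2*exp(sqrt(3)*x/2)


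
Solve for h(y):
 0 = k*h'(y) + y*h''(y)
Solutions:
 h(y) = C1 + y^(1 - re(k))*(C2*sin(log(y)*Abs(im(k))) + C3*cos(log(y)*im(k)))


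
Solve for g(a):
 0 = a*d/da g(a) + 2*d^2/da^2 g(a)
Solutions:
 g(a) = C1 + C2*erf(a/2)


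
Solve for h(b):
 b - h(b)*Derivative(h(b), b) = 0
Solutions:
 h(b) = -sqrt(C1 + b^2)
 h(b) = sqrt(C1 + b^2)


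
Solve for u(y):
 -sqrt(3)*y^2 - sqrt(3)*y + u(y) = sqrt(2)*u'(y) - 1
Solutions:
 u(y) = C1*exp(sqrt(2)*y/2) + sqrt(3)*y^2 + sqrt(3)*y + 2*sqrt(6)*y - 1 + sqrt(6) + 4*sqrt(3)


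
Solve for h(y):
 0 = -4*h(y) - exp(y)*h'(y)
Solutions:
 h(y) = C1*exp(4*exp(-y))


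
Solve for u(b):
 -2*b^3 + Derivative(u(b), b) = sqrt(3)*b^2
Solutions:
 u(b) = C1 + b^4/2 + sqrt(3)*b^3/3


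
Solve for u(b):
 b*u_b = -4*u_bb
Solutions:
 u(b) = C1 + C2*erf(sqrt(2)*b/4)


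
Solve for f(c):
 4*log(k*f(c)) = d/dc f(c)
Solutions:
 li(k*f(c))/k = C1 + 4*c


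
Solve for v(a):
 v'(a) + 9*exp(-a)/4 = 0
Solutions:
 v(a) = C1 + 9*exp(-a)/4


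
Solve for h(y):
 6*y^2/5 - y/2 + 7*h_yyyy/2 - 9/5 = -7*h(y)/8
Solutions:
 h(y) = -48*y^2/35 + 4*y/7 + (C1*sin(y/2) + C2*cos(y/2))*exp(-y/2) + (C3*sin(y/2) + C4*cos(y/2))*exp(y/2) + 72/35


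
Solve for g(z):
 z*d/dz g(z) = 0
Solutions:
 g(z) = C1


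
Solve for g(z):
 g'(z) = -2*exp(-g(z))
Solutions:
 g(z) = log(C1 - 2*z)


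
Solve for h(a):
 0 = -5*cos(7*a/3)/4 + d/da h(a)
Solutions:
 h(a) = C1 + 15*sin(7*a/3)/28


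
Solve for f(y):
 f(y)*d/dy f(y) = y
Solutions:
 f(y) = -sqrt(C1 + y^2)
 f(y) = sqrt(C1 + y^2)


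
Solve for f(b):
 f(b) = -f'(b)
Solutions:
 f(b) = C1*exp(-b)


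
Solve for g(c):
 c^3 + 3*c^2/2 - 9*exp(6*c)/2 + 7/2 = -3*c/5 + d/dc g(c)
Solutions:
 g(c) = C1 + c^4/4 + c^3/2 + 3*c^2/10 + 7*c/2 - 3*exp(6*c)/4


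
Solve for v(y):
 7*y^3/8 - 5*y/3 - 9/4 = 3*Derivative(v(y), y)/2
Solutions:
 v(y) = C1 + 7*y^4/48 - 5*y^2/9 - 3*y/2


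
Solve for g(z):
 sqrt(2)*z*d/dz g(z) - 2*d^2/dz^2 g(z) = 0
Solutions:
 g(z) = C1 + C2*erfi(2^(1/4)*z/2)


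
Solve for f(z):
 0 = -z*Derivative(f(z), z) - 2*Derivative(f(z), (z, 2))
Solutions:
 f(z) = C1 + C2*erf(z/2)


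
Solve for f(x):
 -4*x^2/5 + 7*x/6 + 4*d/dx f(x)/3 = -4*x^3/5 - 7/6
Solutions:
 f(x) = C1 - 3*x^4/20 + x^3/5 - 7*x^2/16 - 7*x/8


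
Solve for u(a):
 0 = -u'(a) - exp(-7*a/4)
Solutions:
 u(a) = C1 + 4*exp(-7*a/4)/7


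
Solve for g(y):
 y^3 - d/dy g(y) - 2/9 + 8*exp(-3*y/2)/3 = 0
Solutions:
 g(y) = C1 + y^4/4 - 2*y/9 - 16*exp(-3*y/2)/9


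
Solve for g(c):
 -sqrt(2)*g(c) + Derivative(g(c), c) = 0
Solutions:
 g(c) = C1*exp(sqrt(2)*c)


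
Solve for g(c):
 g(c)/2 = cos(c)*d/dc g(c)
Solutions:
 g(c) = C1*(sin(c) + 1)^(1/4)/(sin(c) - 1)^(1/4)


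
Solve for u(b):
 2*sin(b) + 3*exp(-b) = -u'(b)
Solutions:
 u(b) = C1 + 2*cos(b) + 3*exp(-b)


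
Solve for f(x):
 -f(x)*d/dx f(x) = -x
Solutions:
 f(x) = -sqrt(C1 + x^2)
 f(x) = sqrt(C1 + x^2)


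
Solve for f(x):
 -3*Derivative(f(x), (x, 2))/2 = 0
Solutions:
 f(x) = C1 + C2*x


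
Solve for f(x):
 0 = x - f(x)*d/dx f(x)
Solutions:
 f(x) = -sqrt(C1 + x^2)
 f(x) = sqrt(C1 + x^2)


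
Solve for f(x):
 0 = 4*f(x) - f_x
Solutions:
 f(x) = C1*exp(4*x)


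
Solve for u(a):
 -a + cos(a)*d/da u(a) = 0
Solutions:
 u(a) = C1 + Integral(a/cos(a), a)


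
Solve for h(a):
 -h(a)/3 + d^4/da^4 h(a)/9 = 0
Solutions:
 h(a) = C1*exp(-3^(1/4)*a) + C2*exp(3^(1/4)*a) + C3*sin(3^(1/4)*a) + C4*cos(3^(1/4)*a)


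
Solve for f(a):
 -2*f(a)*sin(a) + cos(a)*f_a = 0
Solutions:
 f(a) = C1/cos(a)^2


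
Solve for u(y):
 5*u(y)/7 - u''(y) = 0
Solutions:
 u(y) = C1*exp(-sqrt(35)*y/7) + C2*exp(sqrt(35)*y/7)


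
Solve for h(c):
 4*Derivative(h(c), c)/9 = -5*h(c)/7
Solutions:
 h(c) = C1*exp(-45*c/28)


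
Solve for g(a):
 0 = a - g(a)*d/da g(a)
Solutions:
 g(a) = -sqrt(C1 + a^2)
 g(a) = sqrt(C1 + a^2)


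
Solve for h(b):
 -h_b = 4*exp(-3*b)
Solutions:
 h(b) = C1 + 4*exp(-3*b)/3


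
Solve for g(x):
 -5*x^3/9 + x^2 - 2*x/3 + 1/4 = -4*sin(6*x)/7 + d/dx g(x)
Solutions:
 g(x) = C1 - 5*x^4/36 + x^3/3 - x^2/3 + x/4 - 2*cos(6*x)/21


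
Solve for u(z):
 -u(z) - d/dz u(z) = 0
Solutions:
 u(z) = C1*exp(-z)


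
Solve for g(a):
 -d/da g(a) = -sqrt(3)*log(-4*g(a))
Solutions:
 -sqrt(3)*Integral(1/(log(-_y) + 2*log(2)), (_y, g(a)))/3 = C1 - a


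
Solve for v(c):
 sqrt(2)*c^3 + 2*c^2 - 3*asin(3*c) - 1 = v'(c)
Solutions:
 v(c) = C1 + sqrt(2)*c^4/4 + 2*c^3/3 - 3*c*asin(3*c) - c - sqrt(1 - 9*c^2)


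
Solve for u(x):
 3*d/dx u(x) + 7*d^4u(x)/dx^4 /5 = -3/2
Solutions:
 u(x) = C1 + C4*exp(-15^(1/3)*7^(2/3)*x/7) - x/2 + (C2*sin(3^(5/6)*5^(1/3)*7^(2/3)*x/14) + C3*cos(3^(5/6)*5^(1/3)*7^(2/3)*x/14))*exp(15^(1/3)*7^(2/3)*x/14)


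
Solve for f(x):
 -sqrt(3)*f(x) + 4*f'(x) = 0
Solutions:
 f(x) = C1*exp(sqrt(3)*x/4)


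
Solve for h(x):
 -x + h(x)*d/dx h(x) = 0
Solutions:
 h(x) = -sqrt(C1 + x^2)
 h(x) = sqrt(C1 + x^2)


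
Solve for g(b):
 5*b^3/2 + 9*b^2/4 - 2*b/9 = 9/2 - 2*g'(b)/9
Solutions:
 g(b) = C1 - 45*b^4/16 - 27*b^3/8 + b^2/2 + 81*b/4


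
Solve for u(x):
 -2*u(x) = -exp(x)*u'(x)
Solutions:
 u(x) = C1*exp(-2*exp(-x))


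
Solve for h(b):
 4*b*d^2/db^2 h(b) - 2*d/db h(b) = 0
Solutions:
 h(b) = C1 + C2*b^(3/2)


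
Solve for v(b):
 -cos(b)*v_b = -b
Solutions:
 v(b) = C1 + Integral(b/cos(b), b)


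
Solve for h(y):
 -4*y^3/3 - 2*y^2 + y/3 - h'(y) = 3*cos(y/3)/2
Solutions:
 h(y) = C1 - y^4/3 - 2*y^3/3 + y^2/6 - 9*sin(y/3)/2


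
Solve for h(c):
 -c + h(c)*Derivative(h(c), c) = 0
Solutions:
 h(c) = -sqrt(C1 + c^2)
 h(c) = sqrt(C1 + c^2)


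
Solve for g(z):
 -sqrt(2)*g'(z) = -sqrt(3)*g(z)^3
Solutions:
 g(z) = -sqrt(-1/(C1 + sqrt(6)*z))
 g(z) = sqrt(-1/(C1 + sqrt(6)*z))


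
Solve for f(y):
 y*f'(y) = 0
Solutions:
 f(y) = C1


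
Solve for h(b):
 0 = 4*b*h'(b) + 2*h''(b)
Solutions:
 h(b) = C1 + C2*erf(b)


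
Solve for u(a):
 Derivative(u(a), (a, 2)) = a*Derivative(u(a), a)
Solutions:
 u(a) = C1 + C2*erfi(sqrt(2)*a/2)


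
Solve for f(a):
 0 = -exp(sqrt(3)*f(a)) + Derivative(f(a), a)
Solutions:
 f(a) = sqrt(3)*(2*log(-1/(C1 + a)) - log(3))/6


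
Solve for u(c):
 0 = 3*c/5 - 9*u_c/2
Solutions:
 u(c) = C1 + c^2/15


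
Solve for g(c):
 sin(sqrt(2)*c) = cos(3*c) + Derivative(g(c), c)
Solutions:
 g(c) = C1 - sin(3*c)/3 - sqrt(2)*cos(sqrt(2)*c)/2


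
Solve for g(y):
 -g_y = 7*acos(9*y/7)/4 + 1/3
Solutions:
 g(y) = C1 - 7*y*acos(9*y/7)/4 - y/3 + 7*sqrt(49 - 81*y^2)/36


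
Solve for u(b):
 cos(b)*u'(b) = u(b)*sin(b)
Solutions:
 u(b) = C1/cos(b)


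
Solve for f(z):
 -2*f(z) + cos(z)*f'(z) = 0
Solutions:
 f(z) = C1*(sin(z) + 1)/(sin(z) - 1)


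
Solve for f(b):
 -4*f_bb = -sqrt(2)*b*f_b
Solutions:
 f(b) = C1 + C2*erfi(2^(3/4)*b/4)


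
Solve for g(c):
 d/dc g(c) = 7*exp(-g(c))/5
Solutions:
 g(c) = log(C1 + 7*c/5)


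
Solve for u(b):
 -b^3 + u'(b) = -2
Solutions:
 u(b) = C1 + b^4/4 - 2*b


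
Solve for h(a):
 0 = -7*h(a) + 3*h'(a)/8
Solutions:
 h(a) = C1*exp(56*a/3)


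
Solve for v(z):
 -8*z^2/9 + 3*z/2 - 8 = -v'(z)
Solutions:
 v(z) = C1 + 8*z^3/27 - 3*z^2/4 + 8*z


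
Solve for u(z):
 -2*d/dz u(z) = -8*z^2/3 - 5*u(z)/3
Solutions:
 u(z) = C1*exp(5*z/6) - 8*z^2/5 - 96*z/25 - 576/125


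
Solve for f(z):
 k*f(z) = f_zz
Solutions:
 f(z) = C1*exp(-sqrt(k)*z) + C2*exp(sqrt(k)*z)


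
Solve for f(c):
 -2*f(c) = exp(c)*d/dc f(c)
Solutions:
 f(c) = C1*exp(2*exp(-c))


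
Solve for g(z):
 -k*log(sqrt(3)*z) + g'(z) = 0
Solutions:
 g(z) = C1 + k*z*log(z) - k*z + k*z*log(3)/2


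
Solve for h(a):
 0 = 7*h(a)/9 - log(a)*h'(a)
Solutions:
 h(a) = C1*exp(7*li(a)/9)


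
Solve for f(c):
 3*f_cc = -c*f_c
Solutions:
 f(c) = C1 + C2*erf(sqrt(6)*c/6)


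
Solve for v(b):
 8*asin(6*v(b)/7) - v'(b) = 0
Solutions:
 Integral(1/asin(6*_y/7), (_y, v(b))) = C1 + 8*b


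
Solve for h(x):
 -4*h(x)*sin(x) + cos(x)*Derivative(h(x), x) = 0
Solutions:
 h(x) = C1/cos(x)^4


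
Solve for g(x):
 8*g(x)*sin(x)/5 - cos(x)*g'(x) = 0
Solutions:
 g(x) = C1/cos(x)^(8/5)


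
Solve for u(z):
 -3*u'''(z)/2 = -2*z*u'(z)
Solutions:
 u(z) = C1 + Integral(C2*airyai(6^(2/3)*z/3) + C3*airybi(6^(2/3)*z/3), z)


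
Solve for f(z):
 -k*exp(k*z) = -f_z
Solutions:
 f(z) = C1 + exp(k*z)


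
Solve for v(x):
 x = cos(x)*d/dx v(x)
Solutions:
 v(x) = C1 + Integral(x/cos(x), x)


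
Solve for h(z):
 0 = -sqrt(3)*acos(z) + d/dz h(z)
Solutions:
 h(z) = C1 + sqrt(3)*(z*acos(z) - sqrt(1 - z^2))


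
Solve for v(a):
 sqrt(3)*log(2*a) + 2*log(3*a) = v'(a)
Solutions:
 v(a) = C1 + sqrt(3)*a*log(a) + 2*a*log(a) - 2*a - sqrt(3)*a + a*log(9*2^(sqrt(3)))


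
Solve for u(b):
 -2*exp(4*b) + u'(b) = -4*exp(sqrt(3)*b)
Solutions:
 u(b) = C1 + exp(4*b)/2 - 4*sqrt(3)*exp(sqrt(3)*b)/3


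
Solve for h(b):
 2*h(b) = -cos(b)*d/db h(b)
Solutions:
 h(b) = C1*(sin(b) - 1)/(sin(b) + 1)


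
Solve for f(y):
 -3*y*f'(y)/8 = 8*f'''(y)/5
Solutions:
 f(y) = C1 + Integral(C2*airyai(-15^(1/3)*y/4) + C3*airybi(-15^(1/3)*y/4), y)


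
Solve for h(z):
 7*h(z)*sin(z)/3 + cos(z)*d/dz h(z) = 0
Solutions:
 h(z) = C1*cos(z)^(7/3)


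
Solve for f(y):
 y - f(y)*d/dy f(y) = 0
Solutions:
 f(y) = -sqrt(C1 + y^2)
 f(y) = sqrt(C1 + y^2)


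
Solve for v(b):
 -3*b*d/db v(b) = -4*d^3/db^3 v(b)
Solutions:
 v(b) = C1 + Integral(C2*airyai(6^(1/3)*b/2) + C3*airybi(6^(1/3)*b/2), b)


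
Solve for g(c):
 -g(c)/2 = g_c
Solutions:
 g(c) = C1*exp(-c/2)


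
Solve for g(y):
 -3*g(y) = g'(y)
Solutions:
 g(y) = C1*exp(-3*y)


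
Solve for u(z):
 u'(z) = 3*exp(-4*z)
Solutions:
 u(z) = C1 - 3*exp(-4*z)/4


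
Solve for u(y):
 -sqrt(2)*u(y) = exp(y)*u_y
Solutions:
 u(y) = C1*exp(sqrt(2)*exp(-y))


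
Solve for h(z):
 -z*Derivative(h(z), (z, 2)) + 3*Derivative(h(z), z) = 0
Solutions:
 h(z) = C1 + C2*z^4


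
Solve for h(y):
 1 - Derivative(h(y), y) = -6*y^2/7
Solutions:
 h(y) = C1 + 2*y^3/7 + y


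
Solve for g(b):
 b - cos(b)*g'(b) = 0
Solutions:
 g(b) = C1 + Integral(b/cos(b), b)


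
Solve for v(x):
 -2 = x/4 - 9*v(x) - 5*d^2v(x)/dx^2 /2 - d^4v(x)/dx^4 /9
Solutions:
 v(x) = C1*sin(3*sqrt(2)*x/2) + C2*sin(3*sqrt(2)*x) + C3*cos(3*sqrt(2)*x/2) + C4*cos(3*sqrt(2)*x) + x/36 + 2/9


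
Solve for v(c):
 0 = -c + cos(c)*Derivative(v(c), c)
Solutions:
 v(c) = C1 + Integral(c/cos(c), c)


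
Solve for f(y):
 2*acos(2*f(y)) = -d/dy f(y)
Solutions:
 Integral(1/acos(2*_y), (_y, f(y))) = C1 - 2*y


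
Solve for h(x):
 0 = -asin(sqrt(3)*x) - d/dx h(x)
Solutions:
 h(x) = C1 - x*asin(sqrt(3)*x) - sqrt(3)*sqrt(1 - 3*x^2)/3


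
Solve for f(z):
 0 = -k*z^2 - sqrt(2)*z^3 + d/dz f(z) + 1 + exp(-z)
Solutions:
 f(z) = C1 + k*z^3/3 + sqrt(2)*z^4/4 - z + exp(-z)


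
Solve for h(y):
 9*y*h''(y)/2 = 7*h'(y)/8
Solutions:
 h(y) = C1 + C2*y^(43/36)


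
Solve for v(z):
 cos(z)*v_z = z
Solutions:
 v(z) = C1 + Integral(z/cos(z), z)


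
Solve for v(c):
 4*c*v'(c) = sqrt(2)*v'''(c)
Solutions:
 v(c) = C1 + Integral(C2*airyai(sqrt(2)*c) + C3*airybi(sqrt(2)*c), c)


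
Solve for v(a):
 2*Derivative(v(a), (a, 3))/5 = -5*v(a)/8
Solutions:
 v(a) = C3*exp(-10^(2/3)*a/4) + (C1*sin(10^(2/3)*sqrt(3)*a/8) + C2*cos(10^(2/3)*sqrt(3)*a/8))*exp(10^(2/3)*a/8)


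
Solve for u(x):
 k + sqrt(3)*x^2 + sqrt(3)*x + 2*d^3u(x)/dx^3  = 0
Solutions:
 u(x) = C1 + C2*x + C3*x^2 - k*x^3/12 - sqrt(3)*x^5/120 - sqrt(3)*x^4/48


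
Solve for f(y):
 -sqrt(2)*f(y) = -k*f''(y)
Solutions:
 f(y) = C1*exp(-2^(1/4)*y*sqrt(1/k)) + C2*exp(2^(1/4)*y*sqrt(1/k))


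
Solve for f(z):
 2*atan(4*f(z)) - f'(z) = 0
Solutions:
 Integral(1/atan(4*_y), (_y, f(z))) = C1 + 2*z


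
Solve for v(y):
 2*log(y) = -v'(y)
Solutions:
 v(y) = C1 - 2*y*log(y) + 2*y


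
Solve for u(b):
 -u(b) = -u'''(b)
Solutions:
 u(b) = C3*exp(b) + (C1*sin(sqrt(3)*b/2) + C2*cos(sqrt(3)*b/2))*exp(-b/2)


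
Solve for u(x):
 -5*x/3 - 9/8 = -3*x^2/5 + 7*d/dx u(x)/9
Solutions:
 u(x) = C1 + 9*x^3/35 - 15*x^2/14 - 81*x/56


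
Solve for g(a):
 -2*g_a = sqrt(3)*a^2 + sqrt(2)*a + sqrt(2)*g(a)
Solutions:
 g(a) = C1*exp(-sqrt(2)*a/2) - sqrt(6)*a^2/2 - a + 2*sqrt(3)*a - 2*sqrt(6) + sqrt(2)


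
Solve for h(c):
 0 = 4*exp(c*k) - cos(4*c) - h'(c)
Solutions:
 h(c) = C1 - sin(4*c)/4 + 4*exp(c*k)/k


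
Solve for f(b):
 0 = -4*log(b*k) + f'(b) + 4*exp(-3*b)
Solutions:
 f(b) = C1 + 4*b*log(b*k) - 4*b + 4*exp(-3*b)/3


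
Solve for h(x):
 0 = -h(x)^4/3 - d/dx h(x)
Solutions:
 h(x) = (-1 - sqrt(3)*I)*(1/(C1 + x))^(1/3)/2
 h(x) = (-1 + sqrt(3)*I)*(1/(C1 + x))^(1/3)/2
 h(x) = (1/(C1 + x))^(1/3)


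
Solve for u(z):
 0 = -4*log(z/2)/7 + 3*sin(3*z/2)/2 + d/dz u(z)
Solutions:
 u(z) = C1 + 4*z*log(z)/7 - 4*z/7 - 4*z*log(2)/7 + cos(3*z/2)


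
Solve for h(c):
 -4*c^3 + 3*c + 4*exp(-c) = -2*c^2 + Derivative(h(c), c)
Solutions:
 h(c) = C1 - c^4 + 2*c^3/3 + 3*c^2/2 - 4*exp(-c)


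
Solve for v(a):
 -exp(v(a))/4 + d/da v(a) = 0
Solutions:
 v(a) = log(-1/(C1 + a)) + 2*log(2)


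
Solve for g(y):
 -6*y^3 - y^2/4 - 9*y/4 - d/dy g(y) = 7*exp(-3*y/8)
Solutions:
 g(y) = C1 - 3*y^4/2 - y^3/12 - 9*y^2/8 + 56*exp(-3*y/8)/3


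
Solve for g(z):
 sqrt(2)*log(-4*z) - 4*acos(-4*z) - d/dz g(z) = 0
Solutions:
 g(z) = C1 + sqrt(2)*z*(log(-z) - 1) - 4*z*acos(-4*z) + 2*sqrt(2)*z*log(2) - sqrt(1 - 16*z^2)


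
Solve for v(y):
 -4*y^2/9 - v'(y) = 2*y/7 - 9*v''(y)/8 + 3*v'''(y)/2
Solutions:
 v(y) = C1 - 4*y^3/27 - 9*y^2/14 - 19*y/168 + (C2*sin(sqrt(303)*y/24) + C3*cos(sqrt(303)*y/24))*exp(3*y/8)


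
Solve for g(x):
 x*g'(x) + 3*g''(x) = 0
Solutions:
 g(x) = C1 + C2*erf(sqrt(6)*x/6)


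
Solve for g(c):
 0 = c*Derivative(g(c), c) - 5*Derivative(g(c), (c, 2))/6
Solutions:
 g(c) = C1 + C2*erfi(sqrt(15)*c/5)


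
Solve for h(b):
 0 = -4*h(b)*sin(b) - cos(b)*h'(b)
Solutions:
 h(b) = C1*cos(b)^4


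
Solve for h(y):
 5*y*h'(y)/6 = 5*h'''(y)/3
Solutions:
 h(y) = C1 + Integral(C2*airyai(2^(2/3)*y/2) + C3*airybi(2^(2/3)*y/2), y)


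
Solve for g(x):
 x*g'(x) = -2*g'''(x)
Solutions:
 g(x) = C1 + Integral(C2*airyai(-2^(2/3)*x/2) + C3*airybi(-2^(2/3)*x/2), x)


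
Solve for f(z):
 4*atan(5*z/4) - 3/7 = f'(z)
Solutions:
 f(z) = C1 + 4*z*atan(5*z/4) - 3*z/7 - 8*log(25*z^2 + 16)/5


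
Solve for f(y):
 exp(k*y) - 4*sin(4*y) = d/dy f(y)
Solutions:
 f(y) = C1 + cos(4*y) + exp(k*y)/k


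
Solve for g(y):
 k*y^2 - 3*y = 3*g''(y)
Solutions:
 g(y) = C1 + C2*y + k*y^4/36 - y^3/6


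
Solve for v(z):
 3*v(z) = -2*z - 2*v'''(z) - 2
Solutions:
 v(z) = C3*exp(-2^(2/3)*3^(1/3)*z/2) - 2*z/3 + (C1*sin(2^(2/3)*3^(5/6)*z/4) + C2*cos(2^(2/3)*3^(5/6)*z/4))*exp(2^(2/3)*3^(1/3)*z/4) - 2/3


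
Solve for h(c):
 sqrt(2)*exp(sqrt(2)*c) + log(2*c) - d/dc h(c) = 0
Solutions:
 h(c) = C1 + c*log(c) + c*(-1 + log(2)) + exp(sqrt(2)*c)


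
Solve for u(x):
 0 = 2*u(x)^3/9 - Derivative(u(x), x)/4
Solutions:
 u(x) = -3*sqrt(2)*sqrt(-1/(C1 + 8*x))/2
 u(x) = 3*sqrt(2)*sqrt(-1/(C1 + 8*x))/2


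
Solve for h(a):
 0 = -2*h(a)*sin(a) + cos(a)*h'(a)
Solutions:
 h(a) = C1/cos(a)^2


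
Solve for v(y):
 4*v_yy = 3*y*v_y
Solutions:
 v(y) = C1 + C2*erfi(sqrt(6)*y/4)


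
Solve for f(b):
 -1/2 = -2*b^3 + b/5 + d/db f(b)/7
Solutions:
 f(b) = C1 + 7*b^4/2 - 7*b^2/10 - 7*b/2


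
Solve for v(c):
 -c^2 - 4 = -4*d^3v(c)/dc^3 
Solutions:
 v(c) = C1 + C2*c + C3*c^2 + c^5/240 + c^3/6


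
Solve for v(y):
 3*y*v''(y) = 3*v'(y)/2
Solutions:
 v(y) = C1 + C2*y^(3/2)


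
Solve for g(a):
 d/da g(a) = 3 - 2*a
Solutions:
 g(a) = C1 - a^2 + 3*a


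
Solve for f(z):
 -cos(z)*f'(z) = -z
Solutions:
 f(z) = C1 + Integral(z/cos(z), z)


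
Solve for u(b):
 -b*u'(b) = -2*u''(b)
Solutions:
 u(b) = C1 + C2*erfi(b/2)


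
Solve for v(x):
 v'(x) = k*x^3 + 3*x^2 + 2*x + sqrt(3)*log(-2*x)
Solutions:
 v(x) = C1 + k*x^4/4 + x^3 + x^2 + sqrt(3)*x*log(-x) + sqrt(3)*x*(-1 + log(2))


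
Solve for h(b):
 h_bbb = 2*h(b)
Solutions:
 h(b) = C3*exp(2^(1/3)*b) + (C1*sin(2^(1/3)*sqrt(3)*b/2) + C2*cos(2^(1/3)*sqrt(3)*b/2))*exp(-2^(1/3)*b/2)


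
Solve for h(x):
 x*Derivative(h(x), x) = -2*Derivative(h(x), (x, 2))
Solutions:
 h(x) = C1 + C2*erf(x/2)


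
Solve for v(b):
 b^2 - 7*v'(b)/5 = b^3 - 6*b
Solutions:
 v(b) = C1 - 5*b^4/28 + 5*b^3/21 + 15*b^2/7


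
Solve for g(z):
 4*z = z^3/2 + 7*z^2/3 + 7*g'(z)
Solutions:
 g(z) = C1 - z^4/56 - z^3/9 + 2*z^2/7


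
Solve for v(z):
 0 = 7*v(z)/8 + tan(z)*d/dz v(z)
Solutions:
 v(z) = C1/sin(z)^(7/8)


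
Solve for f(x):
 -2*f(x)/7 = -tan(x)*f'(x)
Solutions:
 f(x) = C1*sin(x)^(2/7)


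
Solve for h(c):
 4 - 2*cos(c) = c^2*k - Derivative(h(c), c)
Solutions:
 h(c) = C1 + c^3*k/3 - 4*c + 2*sin(c)


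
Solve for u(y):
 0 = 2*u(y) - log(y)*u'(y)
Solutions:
 u(y) = C1*exp(2*li(y))


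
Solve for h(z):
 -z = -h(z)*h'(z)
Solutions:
 h(z) = -sqrt(C1 + z^2)
 h(z) = sqrt(C1 + z^2)


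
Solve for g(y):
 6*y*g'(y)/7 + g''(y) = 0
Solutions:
 g(y) = C1 + C2*erf(sqrt(21)*y/7)


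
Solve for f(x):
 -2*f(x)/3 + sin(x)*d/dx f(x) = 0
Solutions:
 f(x) = C1*(cos(x) - 1)^(1/3)/(cos(x) + 1)^(1/3)


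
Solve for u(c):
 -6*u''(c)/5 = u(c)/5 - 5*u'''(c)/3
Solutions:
 u(c) = C1*exp(c*(-2^(2/3)*3^(1/3)*(25*sqrt(913) + 769)^(1/3) - 24*2^(1/3)*3^(2/3)/(25*sqrt(913) + 769)^(1/3) + 24)/100)*sin(2^(1/3)*3^(1/6)*c*(-2^(1/3)*3^(2/3)*(25*sqrt(913) + 769)^(1/3) + 72/(25*sqrt(913) + 769)^(1/3))/100) + C2*exp(c*(-2^(2/3)*3^(1/3)*(25*sqrt(913) + 769)^(1/3) - 24*2^(1/3)*3^(2/3)/(25*sqrt(913) + 769)^(1/3) + 24)/100)*cos(2^(1/3)*3^(1/6)*c*(-2^(1/3)*3^(2/3)*(25*sqrt(913) + 769)^(1/3) + 72/(25*sqrt(913) + 769)^(1/3))/100) + C3*exp(c*(24*2^(1/3)*3^(2/3)/(25*sqrt(913) + 769)^(1/3) + 12 + 2^(2/3)*3^(1/3)*(25*sqrt(913) + 769)^(1/3))/50)


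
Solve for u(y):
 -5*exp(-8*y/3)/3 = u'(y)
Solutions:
 u(y) = C1 + 5*exp(-8*y/3)/8


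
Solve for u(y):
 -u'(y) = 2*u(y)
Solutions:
 u(y) = C1*exp(-2*y)


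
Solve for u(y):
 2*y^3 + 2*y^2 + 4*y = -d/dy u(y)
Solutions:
 u(y) = C1 - y^4/2 - 2*y^3/3 - 2*y^2


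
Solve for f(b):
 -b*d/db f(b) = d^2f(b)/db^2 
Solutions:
 f(b) = C1 + C2*erf(sqrt(2)*b/2)


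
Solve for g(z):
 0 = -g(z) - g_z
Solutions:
 g(z) = C1*exp(-z)


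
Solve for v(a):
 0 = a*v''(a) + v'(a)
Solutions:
 v(a) = C1 + C2*log(a)


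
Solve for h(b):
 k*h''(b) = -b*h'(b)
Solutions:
 h(b) = C1 + C2*sqrt(k)*erf(sqrt(2)*b*sqrt(1/k)/2)


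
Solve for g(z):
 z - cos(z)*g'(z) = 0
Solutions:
 g(z) = C1 + Integral(z/cos(z), z)


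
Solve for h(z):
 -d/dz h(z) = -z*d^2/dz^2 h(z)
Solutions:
 h(z) = C1 + C2*z^2


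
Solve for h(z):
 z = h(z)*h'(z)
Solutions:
 h(z) = -sqrt(C1 + z^2)
 h(z) = sqrt(C1 + z^2)


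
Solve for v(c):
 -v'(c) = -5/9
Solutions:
 v(c) = C1 + 5*c/9


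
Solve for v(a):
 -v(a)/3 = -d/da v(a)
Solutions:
 v(a) = C1*exp(a/3)


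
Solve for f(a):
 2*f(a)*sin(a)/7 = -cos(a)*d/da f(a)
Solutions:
 f(a) = C1*cos(a)^(2/7)


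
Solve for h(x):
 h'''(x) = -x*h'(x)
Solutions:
 h(x) = C1 + Integral(C2*airyai(-x) + C3*airybi(-x), x)


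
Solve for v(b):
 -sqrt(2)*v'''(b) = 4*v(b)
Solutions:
 v(b) = C3*exp(-sqrt(2)*b) + (C1*sin(sqrt(6)*b/2) + C2*cos(sqrt(6)*b/2))*exp(sqrt(2)*b/2)


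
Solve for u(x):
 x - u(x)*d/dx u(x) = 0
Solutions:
 u(x) = -sqrt(C1 + x^2)
 u(x) = sqrt(C1 + x^2)


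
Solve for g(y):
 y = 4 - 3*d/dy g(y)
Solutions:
 g(y) = C1 - y^2/6 + 4*y/3


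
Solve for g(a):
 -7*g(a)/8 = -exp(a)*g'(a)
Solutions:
 g(a) = C1*exp(-7*exp(-a)/8)


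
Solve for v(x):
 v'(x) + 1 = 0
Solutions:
 v(x) = C1 - x


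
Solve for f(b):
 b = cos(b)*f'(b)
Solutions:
 f(b) = C1 + Integral(b/cos(b), b)


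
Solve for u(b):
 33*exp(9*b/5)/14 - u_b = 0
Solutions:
 u(b) = C1 + 55*exp(9*b/5)/42


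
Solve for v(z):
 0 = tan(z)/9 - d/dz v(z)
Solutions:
 v(z) = C1 - log(cos(z))/9


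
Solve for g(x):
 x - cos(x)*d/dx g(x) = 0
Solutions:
 g(x) = C1 + Integral(x/cos(x), x)


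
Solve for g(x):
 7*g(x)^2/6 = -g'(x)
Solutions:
 g(x) = 6/(C1 + 7*x)


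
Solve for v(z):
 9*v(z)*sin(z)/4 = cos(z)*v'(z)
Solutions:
 v(z) = C1/cos(z)^(9/4)


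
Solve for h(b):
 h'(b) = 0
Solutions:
 h(b) = C1


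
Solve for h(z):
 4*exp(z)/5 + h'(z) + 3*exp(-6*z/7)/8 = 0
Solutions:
 h(z) = C1 - 4*exp(z)/5 + 7*exp(-6*z/7)/16


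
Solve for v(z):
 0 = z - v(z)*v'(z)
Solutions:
 v(z) = -sqrt(C1 + z^2)
 v(z) = sqrt(C1 + z^2)


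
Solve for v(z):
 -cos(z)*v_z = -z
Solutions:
 v(z) = C1 + Integral(z/cos(z), z)


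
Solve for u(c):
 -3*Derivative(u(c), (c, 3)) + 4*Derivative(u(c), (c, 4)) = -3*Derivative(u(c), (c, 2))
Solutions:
 u(c) = C1 + C2*c + (C3*sin(sqrt(39)*c/8) + C4*cos(sqrt(39)*c/8))*exp(3*c/8)


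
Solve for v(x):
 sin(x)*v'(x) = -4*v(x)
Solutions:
 v(x) = C1*(cos(x)^2 + 2*cos(x) + 1)/(cos(x)^2 - 2*cos(x) + 1)


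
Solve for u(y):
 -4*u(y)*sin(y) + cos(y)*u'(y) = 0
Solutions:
 u(y) = C1/cos(y)^4


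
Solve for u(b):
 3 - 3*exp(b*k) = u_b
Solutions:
 u(b) = C1 + 3*b - 3*exp(b*k)/k


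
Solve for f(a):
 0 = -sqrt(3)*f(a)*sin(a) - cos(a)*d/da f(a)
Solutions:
 f(a) = C1*cos(a)^(sqrt(3))


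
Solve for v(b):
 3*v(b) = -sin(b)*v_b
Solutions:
 v(b) = C1*(cos(b) + 1)^(3/2)/(cos(b) - 1)^(3/2)


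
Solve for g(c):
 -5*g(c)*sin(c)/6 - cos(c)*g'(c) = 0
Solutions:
 g(c) = C1*cos(c)^(5/6)


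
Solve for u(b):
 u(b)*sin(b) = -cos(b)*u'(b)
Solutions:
 u(b) = C1*cos(b)


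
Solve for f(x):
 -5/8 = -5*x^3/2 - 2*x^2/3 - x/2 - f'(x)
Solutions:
 f(x) = C1 - 5*x^4/8 - 2*x^3/9 - x^2/4 + 5*x/8


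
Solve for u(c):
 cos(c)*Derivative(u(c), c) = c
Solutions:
 u(c) = C1 + Integral(c/cos(c), c)


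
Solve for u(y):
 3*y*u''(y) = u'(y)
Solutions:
 u(y) = C1 + C2*y^(4/3)


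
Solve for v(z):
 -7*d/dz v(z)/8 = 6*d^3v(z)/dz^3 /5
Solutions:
 v(z) = C1 + C2*sin(sqrt(105)*z/12) + C3*cos(sqrt(105)*z/12)


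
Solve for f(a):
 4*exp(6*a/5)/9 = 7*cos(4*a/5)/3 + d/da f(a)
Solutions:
 f(a) = C1 + 10*exp(6*a/5)/27 - 35*sin(4*a/5)/12


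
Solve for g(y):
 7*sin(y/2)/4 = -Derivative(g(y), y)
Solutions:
 g(y) = C1 + 7*cos(y/2)/2


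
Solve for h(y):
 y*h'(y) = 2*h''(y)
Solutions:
 h(y) = C1 + C2*erfi(y/2)


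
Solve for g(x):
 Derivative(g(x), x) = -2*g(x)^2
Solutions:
 g(x) = 1/(C1 + 2*x)


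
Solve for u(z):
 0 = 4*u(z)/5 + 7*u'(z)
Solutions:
 u(z) = C1*exp(-4*z/35)


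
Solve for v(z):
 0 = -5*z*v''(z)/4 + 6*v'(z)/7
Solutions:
 v(z) = C1 + C2*z^(59/35)


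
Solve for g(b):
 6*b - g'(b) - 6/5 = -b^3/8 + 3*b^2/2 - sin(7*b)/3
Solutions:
 g(b) = C1 + b^4/32 - b^3/2 + 3*b^2 - 6*b/5 - cos(7*b)/21


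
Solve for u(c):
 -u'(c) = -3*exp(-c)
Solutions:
 u(c) = C1 - 3*exp(-c)


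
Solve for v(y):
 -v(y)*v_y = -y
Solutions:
 v(y) = -sqrt(C1 + y^2)
 v(y) = sqrt(C1 + y^2)


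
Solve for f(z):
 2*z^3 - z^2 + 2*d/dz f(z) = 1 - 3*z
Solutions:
 f(z) = C1 - z^4/4 + z^3/6 - 3*z^2/4 + z/2


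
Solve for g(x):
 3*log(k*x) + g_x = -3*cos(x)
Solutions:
 g(x) = C1 - 3*x*log(k*x) + 3*x - 3*sin(x)


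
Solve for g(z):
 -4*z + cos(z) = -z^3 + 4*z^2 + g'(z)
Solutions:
 g(z) = C1 + z^4/4 - 4*z^3/3 - 2*z^2 + sin(z)


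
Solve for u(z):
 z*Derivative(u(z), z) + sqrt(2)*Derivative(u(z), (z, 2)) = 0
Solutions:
 u(z) = C1 + C2*erf(2^(1/4)*z/2)


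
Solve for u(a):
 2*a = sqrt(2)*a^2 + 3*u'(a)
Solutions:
 u(a) = C1 - sqrt(2)*a^3/9 + a^2/3


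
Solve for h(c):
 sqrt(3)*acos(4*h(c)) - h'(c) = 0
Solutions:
 Integral(1/acos(4*_y), (_y, h(c))) = C1 + sqrt(3)*c


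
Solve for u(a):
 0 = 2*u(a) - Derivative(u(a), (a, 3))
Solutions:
 u(a) = C3*exp(2^(1/3)*a) + (C1*sin(2^(1/3)*sqrt(3)*a/2) + C2*cos(2^(1/3)*sqrt(3)*a/2))*exp(-2^(1/3)*a/2)


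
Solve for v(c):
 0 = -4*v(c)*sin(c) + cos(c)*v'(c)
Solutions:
 v(c) = C1/cos(c)^4


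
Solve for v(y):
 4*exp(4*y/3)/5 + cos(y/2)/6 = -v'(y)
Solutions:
 v(y) = C1 - 3*exp(4*y/3)/5 - sin(y/2)/3


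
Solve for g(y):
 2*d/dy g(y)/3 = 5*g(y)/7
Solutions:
 g(y) = C1*exp(15*y/14)


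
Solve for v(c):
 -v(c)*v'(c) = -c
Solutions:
 v(c) = -sqrt(C1 + c^2)
 v(c) = sqrt(C1 + c^2)


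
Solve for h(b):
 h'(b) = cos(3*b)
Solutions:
 h(b) = C1 + sin(3*b)/3


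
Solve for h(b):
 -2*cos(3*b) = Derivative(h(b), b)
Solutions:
 h(b) = C1 - 2*sin(3*b)/3


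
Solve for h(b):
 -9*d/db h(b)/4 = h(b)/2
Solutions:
 h(b) = C1*exp(-2*b/9)


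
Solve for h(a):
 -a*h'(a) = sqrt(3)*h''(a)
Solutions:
 h(a) = C1 + C2*erf(sqrt(2)*3^(3/4)*a/6)


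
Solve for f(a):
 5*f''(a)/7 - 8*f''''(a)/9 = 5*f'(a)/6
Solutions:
 f(a) = C1 + C2*exp(210^(1/3)*a*(210^(1/3)/(sqrt(2191) + 49)^(1/3) + (sqrt(2191) + 49)^(1/3))/56)*sin(3^(1/6)*70^(1/3)*a*(-3^(2/3)*(sqrt(2191) + 49)^(1/3) + 3*70^(1/3)/(sqrt(2191) + 49)^(1/3))/56) + C3*exp(210^(1/3)*a*(210^(1/3)/(sqrt(2191) + 49)^(1/3) + (sqrt(2191) + 49)^(1/3))/56)*cos(3^(1/6)*70^(1/3)*a*(-3^(2/3)*(sqrt(2191) + 49)^(1/3) + 3*70^(1/3)/(sqrt(2191) + 49)^(1/3))/56) + C4*exp(-210^(1/3)*a*(210^(1/3)/(sqrt(2191) + 49)^(1/3) + (sqrt(2191) + 49)^(1/3))/28)


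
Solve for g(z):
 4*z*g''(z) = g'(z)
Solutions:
 g(z) = C1 + C2*z^(5/4)


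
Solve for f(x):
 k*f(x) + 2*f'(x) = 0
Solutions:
 f(x) = C1*exp(-k*x/2)


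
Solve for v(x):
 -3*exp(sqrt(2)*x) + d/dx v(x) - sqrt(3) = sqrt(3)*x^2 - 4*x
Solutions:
 v(x) = C1 + sqrt(3)*x^3/3 - 2*x^2 + sqrt(3)*x + 3*sqrt(2)*exp(sqrt(2)*x)/2


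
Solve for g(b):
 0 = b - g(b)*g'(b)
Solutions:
 g(b) = -sqrt(C1 + b^2)
 g(b) = sqrt(C1 + b^2)


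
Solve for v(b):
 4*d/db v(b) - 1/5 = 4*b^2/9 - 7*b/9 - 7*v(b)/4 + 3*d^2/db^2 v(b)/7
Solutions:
 v(b) = C1*exp(7*b*(4 - sqrt(19))/6) + C2*exp(7*b*(4 + sqrt(19))/6) + 16*b^2/63 - 236*b/147 + 20108/5145


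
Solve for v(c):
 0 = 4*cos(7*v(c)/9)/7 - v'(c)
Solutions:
 -4*c/7 - 9*log(sin(7*v(c)/9) - 1)/14 + 9*log(sin(7*v(c)/9) + 1)/14 = C1


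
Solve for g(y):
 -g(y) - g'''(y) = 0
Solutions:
 g(y) = C3*exp(-y) + (C1*sin(sqrt(3)*y/2) + C2*cos(sqrt(3)*y/2))*exp(y/2)


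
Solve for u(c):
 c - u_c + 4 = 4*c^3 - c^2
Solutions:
 u(c) = C1 - c^4 + c^3/3 + c^2/2 + 4*c


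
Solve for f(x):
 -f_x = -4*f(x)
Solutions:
 f(x) = C1*exp(4*x)


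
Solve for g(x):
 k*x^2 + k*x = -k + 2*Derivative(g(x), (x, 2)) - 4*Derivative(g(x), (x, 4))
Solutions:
 g(x) = C1 + C2*x + C3*exp(-sqrt(2)*x/2) + C4*exp(sqrt(2)*x/2) + k*x^4/24 + k*x^3/12 + 5*k*x^2/4


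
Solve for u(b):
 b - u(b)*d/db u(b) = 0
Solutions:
 u(b) = -sqrt(C1 + b^2)
 u(b) = sqrt(C1 + b^2)


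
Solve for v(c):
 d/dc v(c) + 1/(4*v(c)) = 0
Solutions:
 v(c) = -sqrt(C1 - 2*c)/2
 v(c) = sqrt(C1 - 2*c)/2


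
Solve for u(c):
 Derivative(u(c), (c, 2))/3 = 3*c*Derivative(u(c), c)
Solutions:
 u(c) = C1 + C2*erfi(3*sqrt(2)*c/2)


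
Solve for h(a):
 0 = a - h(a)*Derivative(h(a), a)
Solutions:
 h(a) = -sqrt(C1 + a^2)
 h(a) = sqrt(C1 + a^2)


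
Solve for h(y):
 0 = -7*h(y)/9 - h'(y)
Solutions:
 h(y) = C1*exp(-7*y/9)


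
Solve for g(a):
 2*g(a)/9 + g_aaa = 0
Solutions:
 g(a) = C3*exp(-6^(1/3)*a/3) + (C1*sin(2^(1/3)*3^(5/6)*a/6) + C2*cos(2^(1/3)*3^(5/6)*a/6))*exp(6^(1/3)*a/6)


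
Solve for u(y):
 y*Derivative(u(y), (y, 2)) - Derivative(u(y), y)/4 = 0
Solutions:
 u(y) = C1 + C2*y^(5/4)


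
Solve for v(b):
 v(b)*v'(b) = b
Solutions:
 v(b) = -sqrt(C1 + b^2)
 v(b) = sqrt(C1 + b^2)


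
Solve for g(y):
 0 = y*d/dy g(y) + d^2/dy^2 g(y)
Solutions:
 g(y) = C1 + C2*erf(sqrt(2)*y/2)


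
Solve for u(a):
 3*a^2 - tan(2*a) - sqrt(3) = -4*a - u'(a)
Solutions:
 u(a) = C1 - a^3 - 2*a^2 + sqrt(3)*a - log(cos(2*a))/2


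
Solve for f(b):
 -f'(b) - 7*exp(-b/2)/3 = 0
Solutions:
 f(b) = C1 + 14*exp(-b/2)/3


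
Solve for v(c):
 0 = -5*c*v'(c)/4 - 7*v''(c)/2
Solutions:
 v(c) = C1 + C2*erf(sqrt(35)*c/14)


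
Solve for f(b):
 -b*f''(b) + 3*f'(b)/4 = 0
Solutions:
 f(b) = C1 + C2*b^(7/4)


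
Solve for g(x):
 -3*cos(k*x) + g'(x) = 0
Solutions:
 g(x) = C1 + 3*sin(k*x)/k


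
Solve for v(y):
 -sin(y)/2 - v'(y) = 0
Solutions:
 v(y) = C1 + cos(y)/2


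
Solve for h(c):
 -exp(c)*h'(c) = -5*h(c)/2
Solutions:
 h(c) = C1*exp(-5*exp(-c)/2)


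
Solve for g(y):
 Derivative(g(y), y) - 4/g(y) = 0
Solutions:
 g(y) = -sqrt(C1 + 8*y)
 g(y) = sqrt(C1 + 8*y)


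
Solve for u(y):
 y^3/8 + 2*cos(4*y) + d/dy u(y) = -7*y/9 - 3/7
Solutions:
 u(y) = C1 - y^4/32 - 7*y^2/18 - 3*y/7 - sin(4*y)/2


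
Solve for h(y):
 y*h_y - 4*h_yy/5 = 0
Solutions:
 h(y) = C1 + C2*erfi(sqrt(10)*y/4)


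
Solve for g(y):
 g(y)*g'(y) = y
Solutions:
 g(y) = -sqrt(C1 + y^2)
 g(y) = sqrt(C1 + y^2)


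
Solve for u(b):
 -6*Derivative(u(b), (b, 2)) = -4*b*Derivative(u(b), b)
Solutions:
 u(b) = C1 + C2*erfi(sqrt(3)*b/3)


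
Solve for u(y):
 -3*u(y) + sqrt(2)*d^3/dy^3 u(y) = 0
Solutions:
 u(y) = C3*exp(2^(5/6)*3^(1/3)*y/2) + (C1*sin(6^(5/6)*y/4) + C2*cos(6^(5/6)*y/4))*exp(-2^(5/6)*3^(1/3)*y/4)


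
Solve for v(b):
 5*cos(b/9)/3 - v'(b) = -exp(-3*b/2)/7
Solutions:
 v(b) = C1 + 15*sin(b/9) - 2*exp(-3*b/2)/21


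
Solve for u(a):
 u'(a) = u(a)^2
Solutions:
 u(a) = -1/(C1 + a)


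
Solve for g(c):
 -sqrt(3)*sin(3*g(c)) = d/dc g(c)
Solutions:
 g(c) = -acos((-C1 - exp(6*sqrt(3)*c))/(C1 - exp(6*sqrt(3)*c)))/3 + 2*pi/3
 g(c) = acos((-C1 - exp(6*sqrt(3)*c))/(C1 - exp(6*sqrt(3)*c)))/3


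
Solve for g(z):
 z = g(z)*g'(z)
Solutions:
 g(z) = -sqrt(C1 + z^2)
 g(z) = sqrt(C1 + z^2)


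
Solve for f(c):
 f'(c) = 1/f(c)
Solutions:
 f(c) = -sqrt(C1 + 2*c)
 f(c) = sqrt(C1 + 2*c)


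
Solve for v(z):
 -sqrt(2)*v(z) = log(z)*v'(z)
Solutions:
 v(z) = C1*exp(-sqrt(2)*li(z))


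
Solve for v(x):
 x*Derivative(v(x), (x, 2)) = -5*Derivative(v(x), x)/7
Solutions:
 v(x) = C1 + C2*x^(2/7)


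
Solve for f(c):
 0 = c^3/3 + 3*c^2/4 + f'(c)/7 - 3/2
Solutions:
 f(c) = C1 - 7*c^4/12 - 7*c^3/4 + 21*c/2


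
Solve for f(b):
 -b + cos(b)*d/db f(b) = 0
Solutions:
 f(b) = C1 + Integral(b/cos(b), b)


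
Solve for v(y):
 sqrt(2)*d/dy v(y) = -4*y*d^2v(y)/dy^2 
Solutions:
 v(y) = C1 + C2*y^(1 - sqrt(2)/4)


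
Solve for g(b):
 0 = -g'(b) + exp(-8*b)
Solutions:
 g(b) = C1 - exp(-8*b)/8


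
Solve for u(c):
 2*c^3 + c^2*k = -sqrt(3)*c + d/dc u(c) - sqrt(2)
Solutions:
 u(c) = C1 + c^4/2 + c^3*k/3 + sqrt(3)*c^2/2 + sqrt(2)*c


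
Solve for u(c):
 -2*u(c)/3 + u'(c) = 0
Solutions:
 u(c) = C1*exp(2*c/3)


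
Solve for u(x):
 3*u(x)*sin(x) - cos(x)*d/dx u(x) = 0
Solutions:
 u(x) = C1/cos(x)^3


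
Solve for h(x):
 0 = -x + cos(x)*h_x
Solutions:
 h(x) = C1 + Integral(x/cos(x), x)


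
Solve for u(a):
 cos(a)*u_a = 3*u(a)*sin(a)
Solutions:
 u(a) = C1/cos(a)^3


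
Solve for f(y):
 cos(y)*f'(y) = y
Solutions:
 f(y) = C1 + Integral(y/cos(y), y)


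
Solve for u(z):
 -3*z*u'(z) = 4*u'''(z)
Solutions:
 u(z) = C1 + Integral(C2*airyai(-6^(1/3)*z/2) + C3*airybi(-6^(1/3)*z/2), z)


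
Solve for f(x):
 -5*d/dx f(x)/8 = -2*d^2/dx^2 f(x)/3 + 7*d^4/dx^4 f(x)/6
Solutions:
 f(x) = C1 + C2*exp(21^(1/3)*x*(16*21^(1/3)/(sqrt(807009) + 945)^(1/3) + (sqrt(807009) + 945)^(1/3))/84)*sin(3^(1/6)*7^(1/3)*x*(-3^(2/3)*(sqrt(807009) + 945)^(1/3) + 48*7^(1/3)/(sqrt(807009) + 945)^(1/3))/84) + C3*exp(21^(1/3)*x*(16*21^(1/3)/(sqrt(807009) + 945)^(1/3) + (sqrt(807009) + 945)^(1/3))/84)*cos(3^(1/6)*7^(1/3)*x*(-3^(2/3)*(sqrt(807009) + 945)^(1/3) + 48*7^(1/3)/(sqrt(807009) + 945)^(1/3))/84) + C4*exp(-21^(1/3)*x*(16*21^(1/3)/(sqrt(807009) + 945)^(1/3) + (sqrt(807009) + 945)^(1/3))/42)


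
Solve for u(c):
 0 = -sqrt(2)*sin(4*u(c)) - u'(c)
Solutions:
 u(c) = -acos((-C1 - exp(8*sqrt(2)*c))/(C1 - exp(8*sqrt(2)*c)))/4 + pi/2
 u(c) = acos((-C1 - exp(8*sqrt(2)*c))/(C1 - exp(8*sqrt(2)*c)))/4


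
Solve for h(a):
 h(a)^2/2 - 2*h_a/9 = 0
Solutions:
 h(a) = -4/(C1 + 9*a)


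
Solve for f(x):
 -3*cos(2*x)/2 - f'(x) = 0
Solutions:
 f(x) = C1 - 3*sin(2*x)/4


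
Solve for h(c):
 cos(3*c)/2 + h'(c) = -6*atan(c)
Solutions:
 h(c) = C1 - 6*c*atan(c) + 3*log(c^2 + 1) - sin(3*c)/6
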